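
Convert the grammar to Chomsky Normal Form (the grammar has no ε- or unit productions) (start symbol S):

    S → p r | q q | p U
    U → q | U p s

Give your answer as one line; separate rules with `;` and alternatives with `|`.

Introduce a nonterminal for each terminal appearing in a rule of length ≥ 2: X1 → p, X2 → r, X3 → q, X4 → s.
Binarize each right-hand side of length ≥ 3 by chaining fresh nonterminals (Y1, Y2, …): affected rules were U → U X1 X4.

S → X1 X2 | X3 X3 | X1 U; U → q | U Y1; X1 → p; X2 → r; X3 → q; X4 → s; Y1 → X1 X4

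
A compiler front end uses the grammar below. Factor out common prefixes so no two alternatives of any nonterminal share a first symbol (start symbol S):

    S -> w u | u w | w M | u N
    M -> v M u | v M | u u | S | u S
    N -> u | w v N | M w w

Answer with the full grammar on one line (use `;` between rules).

S has alternatives sharing prefix 'w': factor to S → w S' with S' → u | M.
S has alternatives sharing prefix 'u': factor to S → u S'' with S'' → w | N.
M has alternatives sharing prefix 'v M': factor to M → v M M' with M' → u | ε.
M has alternatives sharing prefix 'u': factor to M → u M'' with M'' → u | S.

S -> w S' | u S''; M -> S | v M M' | u M''; N -> u | w v N | M w w; S' -> u | M; S'' -> w | N; M' -> u | ε; M'' -> u | S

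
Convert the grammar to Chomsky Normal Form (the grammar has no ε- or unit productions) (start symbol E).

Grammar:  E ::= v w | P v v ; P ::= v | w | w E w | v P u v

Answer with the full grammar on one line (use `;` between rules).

Introduce a nonterminal for each terminal appearing in a rule of length ≥ 2: X1 → v, X2 → w, X3 → u.
Binarize each right-hand side of length ≥ 3 by chaining fresh nonterminals (Y1, Y2, …): affected rules were E → P X1 X1; P → X2 E X2; P → X1 P X3 X1.

E ::= X1 X2 | P Y1; P ::= v | w | X2 Y2 | X1 Y3; X1 ::= v; X2 ::= w; X3 ::= u; Y1 ::= X1 X1; Y2 ::= E X2; Y3 ::= P Y4; Y4 ::= X3 X1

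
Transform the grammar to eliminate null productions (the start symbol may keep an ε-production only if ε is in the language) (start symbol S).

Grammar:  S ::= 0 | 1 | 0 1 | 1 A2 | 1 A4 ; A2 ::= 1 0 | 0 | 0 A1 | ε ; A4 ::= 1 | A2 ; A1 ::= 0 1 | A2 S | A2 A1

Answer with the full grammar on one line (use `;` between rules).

S ::= 0 | 1 | 0 1 | 1 A2 | 1 A4; A2 ::= 1 0 | 0 | 0 A1; A4 ::= 1 | A2; A1 ::= 0 1 | A2 S | S | A2 A1

Nullable nonterminals: {A2, A4}.
ε ∉ L(G), so no ε-production is kept.
Expand every rule over subsets of its nullable positions: A1 → A2 S gives A2 S | S.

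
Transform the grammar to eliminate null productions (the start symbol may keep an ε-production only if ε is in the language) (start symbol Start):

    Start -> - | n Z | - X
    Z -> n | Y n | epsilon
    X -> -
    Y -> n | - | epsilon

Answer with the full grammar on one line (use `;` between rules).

Start -> - | n Z | n | - X; Z -> n | Y n; X -> -; Y -> n | -

The nullable symbols are {Y, Z}.
ε ∉ L(G), so no ε-production is kept.
For each production, add variants omitting each subset of nullable occurrences: Start → n Z gives n Z | n.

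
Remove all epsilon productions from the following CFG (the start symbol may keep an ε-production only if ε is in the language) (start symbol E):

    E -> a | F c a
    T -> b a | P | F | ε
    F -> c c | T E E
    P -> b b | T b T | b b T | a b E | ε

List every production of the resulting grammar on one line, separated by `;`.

The nullable symbols are {P, T}.
ε ∉ L(G), so no ε-production is kept.
Add the nullable-subset variants: F → T E E gives T E E | E E. P → T b T gives T b T | T b | b T | b.

E -> a | F c a; T -> b a | P | F; F -> c c | T E E | E E; P -> b b | T b T | T b | b T | b | b b T | a b E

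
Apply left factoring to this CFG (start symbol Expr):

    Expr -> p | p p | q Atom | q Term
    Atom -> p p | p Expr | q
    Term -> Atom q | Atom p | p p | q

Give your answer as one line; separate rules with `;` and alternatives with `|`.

Expr -> p Expr1 | q Expr2; Atom -> q | p Atom1; Term -> p p | q | Atom Term1; Expr1 -> ε | p; Expr2 -> Atom | Term; Atom1 -> p | Expr; Term1 -> q | p

Expr has alternatives sharing prefix 'p': factor to Expr → p Expr1 with Expr1 → ε | p.
Expr has alternatives sharing prefix 'q': factor to Expr → q Expr2 with Expr2 → Atom | Term.
Atom has alternatives sharing prefix 'p': factor to Atom → p Atom1 with Atom1 → p | Expr.
Term has alternatives sharing prefix 'Atom': factor to Term → Atom Term1 with Term1 → q | p.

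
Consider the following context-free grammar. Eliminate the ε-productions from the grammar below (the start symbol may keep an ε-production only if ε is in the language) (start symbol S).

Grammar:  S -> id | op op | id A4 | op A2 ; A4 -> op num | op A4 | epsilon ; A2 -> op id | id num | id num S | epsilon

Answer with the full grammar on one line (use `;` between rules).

S -> id | op op | id A4 | op A2 | op; A4 -> op num | op A4 | op; A2 -> op id | id num | id num S

Nullable nonterminals: {A2, A4}.
ε ∉ L(G), so no ε-production is kept.
Add the nullable-subset variants: S → op A2 gives op A2 | op. A4 → op A4 gives op A4 | op.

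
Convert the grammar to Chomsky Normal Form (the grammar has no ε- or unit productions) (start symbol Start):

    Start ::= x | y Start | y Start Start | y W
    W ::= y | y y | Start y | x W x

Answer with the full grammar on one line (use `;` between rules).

Start ::= x | X1 Start | X1 Y1 | X1 W; W ::= y | X1 X1 | Start X1 | X2 Y2; X1 ::= y; X2 ::= x; Y1 ::= Start Start; Y2 ::= W X2

Introduce a nonterminal for each terminal appearing in a rule of length ≥ 2: X1 → y, X2 → x.
Binarize each right-hand side of length ≥ 3 by chaining fresh nonterminals (Y1, Y2, …): affected rules were Start → X1 Start Start; W → X2 W X2.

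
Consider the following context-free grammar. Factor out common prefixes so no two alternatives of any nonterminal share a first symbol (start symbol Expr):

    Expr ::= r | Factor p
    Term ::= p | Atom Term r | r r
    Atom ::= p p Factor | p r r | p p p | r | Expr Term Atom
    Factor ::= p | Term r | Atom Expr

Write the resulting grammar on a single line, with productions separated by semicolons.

Expr ::= r | Factor p; Term ::= p | Atom Term r | r r; Atom ::= r | Expr Term Atom | p Atom1; Factor ::= p | Term r | Atom Expr; Atom1 ::= r r | p Atom11; Atom11 ::= Factor | p

Atom has alternatives sharing prefix 'p': factor to Atom → p Atom1 with Atom1 → p Factor | r r | p p.
Atom1 has alternatives sharing prefix 'p': factor to Atom1 → p Atom11 with Atom11 → Factor | p.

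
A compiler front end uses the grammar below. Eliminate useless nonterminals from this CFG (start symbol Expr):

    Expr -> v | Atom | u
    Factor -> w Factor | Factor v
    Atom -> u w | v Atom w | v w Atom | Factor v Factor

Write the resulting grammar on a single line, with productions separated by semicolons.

Expr -> v | Atom | u; Atom -> u w | v Atom w | v w Atom

Generating nonterminals: {Atom, Expr}.
Reachable from Expr after that: {Atom, Expr}.
Removed useless symbols: {Factor} and every production mentioning them.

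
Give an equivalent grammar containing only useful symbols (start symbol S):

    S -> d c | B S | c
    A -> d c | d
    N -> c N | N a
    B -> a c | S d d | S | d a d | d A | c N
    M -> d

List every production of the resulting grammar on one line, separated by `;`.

S -> d c | B S | c; A -> d c | d; B -> a c | S d d | S | d a d | d A

Generating nonterminals: {A, B, M, S}.
Reachable from S after that: {A, B, S}.
Removed useless symbols: {M, N} and every production mentioning them.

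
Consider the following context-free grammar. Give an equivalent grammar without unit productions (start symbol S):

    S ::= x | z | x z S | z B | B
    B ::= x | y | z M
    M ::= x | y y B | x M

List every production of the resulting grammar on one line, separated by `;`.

S ::= x | y | z M | z | x z S | z B; B ::= x | y | z M; M ::= x | y y B | x M

Unit pairs: S ⇒* {B}.
For every A with A ⇒* B via unit rules, add B's non-unit alternatives to A; then delete every rule of the form X → Y.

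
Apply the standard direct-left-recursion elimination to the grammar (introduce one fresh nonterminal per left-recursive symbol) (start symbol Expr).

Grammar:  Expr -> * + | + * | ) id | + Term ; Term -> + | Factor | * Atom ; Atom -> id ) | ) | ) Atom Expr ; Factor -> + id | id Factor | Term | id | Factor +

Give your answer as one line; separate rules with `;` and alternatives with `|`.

Expr -> * + | + * | ) id | + Term; Term -> + | Factor | * Atom; Atom -> id ) | ) | ) Atom Expr; Factor -> + id Factor1 | id Factor Factor1 | Term Factor1 | id Factor1; Factor1 -> + Factor1 | epsilon

Factor is directly left-recursive.
For Factor: α = {+}, β = {+ id, id Factor, Term, id}. Rewrite as Factor → β Factor1 and Factor1 → α Factor1 | ε.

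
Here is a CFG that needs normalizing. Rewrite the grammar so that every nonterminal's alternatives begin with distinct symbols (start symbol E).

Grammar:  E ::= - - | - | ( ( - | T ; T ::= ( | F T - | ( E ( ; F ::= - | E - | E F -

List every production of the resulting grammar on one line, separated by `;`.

E has alternatives sharing prefix '-': factor to E → - E' with E' → - | ε.
T has alternatives sharing prefix '(': factor to T → ( T' with T' → ε | E (.
F has alternatives sharing prefix 'E': factor to F → E F' with F' → - | F -.

E ::= ( ( - | T | - E'; T ::= F T - | ( T'; F ::= - | E F'; E' ::= - | epsilon; T' ::= epsilon | E (; F' ::= - | F -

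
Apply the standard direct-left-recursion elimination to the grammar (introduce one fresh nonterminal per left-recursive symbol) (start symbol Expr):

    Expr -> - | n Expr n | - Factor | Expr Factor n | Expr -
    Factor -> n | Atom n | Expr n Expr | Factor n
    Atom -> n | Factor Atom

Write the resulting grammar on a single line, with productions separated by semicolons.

Expr -> - Expr1 | n Expr n Expr1 | - Factor Expr1; Factor -> n Factor1 | Atom n Factor1 | Expr n Expr Factor1; Atom -> n | Factor Atom; Expr1 -> Factor n Expr1 | - Expr1 | eps; Factor1 -> n Factor1 | eps

Directly left-recursive nonterminals: Expr, Factor.
For Expr: α = {Factor n, -}, β = {-, n Expr n, - Factor}. Rewrite as Expr → β Expr1 and Expr1 → α Expr1 | ε.
For Factor: α = {n}, β = {n, Atom n, Expr n Expr}. Rewrite as Factor → β Factor1 and Factor1 → α Factor1 | ε.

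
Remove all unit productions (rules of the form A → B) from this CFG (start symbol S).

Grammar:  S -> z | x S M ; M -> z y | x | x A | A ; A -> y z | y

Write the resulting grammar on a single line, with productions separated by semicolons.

Unit pairs: M ⇒* {A}.
For each unit pair (A, B), copy every non-unit production of B to A, then drop all unit productions.

S -> z | x S M; M -> y z | y | z y | x | x A; A -> y z | y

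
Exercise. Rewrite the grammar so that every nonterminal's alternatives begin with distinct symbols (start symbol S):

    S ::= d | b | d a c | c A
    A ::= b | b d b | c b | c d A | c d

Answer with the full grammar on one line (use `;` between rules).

S has alternatives sharing prefix 'd': factor to S → d S' with S' → ε | a c.
A has alternatives sharing prefix 'c': factor to A → c A' with A' → b | d A | d.
A has alternatives sharing prefix 'b': factor to A → b A'' with A'' → ε | d b.
A' has alternatives sharing prefix 'd': factor to A' → d A''' with A''' → A | ε.

S ::= b | c A | d S'; A ::= c A' | b A''; S' ::= ε | a c; A' ::= b | d A'''; A'' ::= ε | d b; A''' ::= A | ε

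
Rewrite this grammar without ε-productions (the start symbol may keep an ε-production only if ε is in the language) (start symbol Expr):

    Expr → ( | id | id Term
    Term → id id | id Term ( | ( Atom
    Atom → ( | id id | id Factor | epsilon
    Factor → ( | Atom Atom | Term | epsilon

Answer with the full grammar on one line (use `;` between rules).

Expr → ( | id | id Term; Term → id id | id Term ( | ( Atom | (; Atom → ( | id id | id Factor | id; Factor → ( | Atom Atom | Atom | Term

The nullable symbols are {Atom, Factor}.
ε ∉ L(G), so no ε-production is kept.
For each production, add variants omitting each subset of nullable occurrences: Term → ( Atom gives ( Atom | (. Atom → id Factor gives id Factor | id. Factor → Atom Atom gives Atom Atom | Atom.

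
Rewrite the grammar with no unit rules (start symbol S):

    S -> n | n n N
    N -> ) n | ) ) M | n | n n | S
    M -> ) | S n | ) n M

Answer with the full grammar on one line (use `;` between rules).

Unit pairs: N ⇒* {S}.
Replace each nonterminal's rules with the union of the non-unit rules of every nonterminal it unit-derives.

S -> n | n n N; N -> n | n n N | ) n | ) ) M | n n; M -> ) | S n | ) n M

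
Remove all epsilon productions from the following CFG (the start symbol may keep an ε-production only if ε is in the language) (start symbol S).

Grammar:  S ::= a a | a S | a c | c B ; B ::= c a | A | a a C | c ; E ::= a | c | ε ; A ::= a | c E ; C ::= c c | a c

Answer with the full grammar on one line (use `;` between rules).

The nullable symbols are {E}.
ε ∉ L(G), so no ε-production is kept.
Add the nullable-subset variants: A → c E gives c E | c.

S ::= a a | a S | a c | c B; B ::= c a | A | a a C | c; E ::= a | c; A ::= a | c E | c; C ::= c c | a c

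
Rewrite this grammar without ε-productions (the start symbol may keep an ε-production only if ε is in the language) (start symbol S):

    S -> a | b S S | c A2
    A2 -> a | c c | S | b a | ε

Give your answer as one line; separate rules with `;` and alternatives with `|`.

The nullable symbols are {A2}.
ε ∉ L(G), so no ε-production is kept.
For each production, add variants omitting each subset of nullable occurrences: S → c A2 gives c A2 | c.

S -> a | b S S | c A2 | c; A2 -> a | c c | S | b a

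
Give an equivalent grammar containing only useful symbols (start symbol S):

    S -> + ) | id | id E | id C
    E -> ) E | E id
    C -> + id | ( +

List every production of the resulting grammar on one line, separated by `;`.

S -> + ) | id | id C; C -> + id | ( +

Generating nonterminals: {C, S}.
Reachable from S after that: {C, S}.
Removed useless symbols: {E} and every production mentioning them.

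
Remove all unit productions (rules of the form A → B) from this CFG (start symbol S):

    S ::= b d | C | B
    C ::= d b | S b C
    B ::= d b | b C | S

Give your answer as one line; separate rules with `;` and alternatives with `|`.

Unit pairs: B ⇒* {C, S}; S ⇒* {B, C}.
Replace each nonterminal's rules with the union of the non-unit rules of every nonterminal it unit-derives.

S ::= d b | b C | S b C | b d; C ::= d b | S b C; B ::= d b | b C | S b C | b d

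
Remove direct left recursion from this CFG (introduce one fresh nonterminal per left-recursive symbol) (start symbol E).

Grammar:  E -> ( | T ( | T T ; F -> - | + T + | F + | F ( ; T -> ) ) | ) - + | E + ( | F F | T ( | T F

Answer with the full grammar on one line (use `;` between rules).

Directly left-recursive nonterminals: F, T.
For F: α = {+, (}, β = {-, + T +}. Rewrite as F → β F' and F' → α F' | ε.
For T: α = {(, F}, β = {) ), ) - +, E + (, F F}. Rewrite as T → β T' and T' → α T' | ε.

E -> ( | T ( | T T; F -> - F' | + T + F'; T -> ) ) T' | ) - + T' | E + ( T' | F F T'; F' -> + F' | ( F' | eps; T' -> ( T' | F T' | eps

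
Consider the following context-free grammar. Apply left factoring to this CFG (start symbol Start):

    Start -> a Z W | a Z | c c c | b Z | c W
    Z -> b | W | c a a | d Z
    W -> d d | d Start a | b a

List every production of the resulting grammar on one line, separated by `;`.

Start -> b Z | a Z Start1 | c Start2; Z -> b | W | c a a | d Z; W -> b a | d W1; Start1 -> W | ε; Start2 -> c c | W; W1 -> d | Start a

Start has alternatives sharing prefix 'a Z': factor to Start → a Z Start1 with Start1 → W | ε.
Start has alternatives sharing prefix 'c': factor to Start → c Start2 with Start2 → c c | W.
W has alternatives sharing prefix 'd': factor to W → d W1 with W1 → d | Start a.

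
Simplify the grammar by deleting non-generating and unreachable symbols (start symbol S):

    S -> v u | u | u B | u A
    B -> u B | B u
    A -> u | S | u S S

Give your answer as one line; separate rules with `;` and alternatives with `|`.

S -> v u | u | u A; A -> u | S | u S S

Generating nonterminals: {A, S}.
Reachable from S after that: {A, S}.
Removed useless symbols: {B} and every production mentioning them.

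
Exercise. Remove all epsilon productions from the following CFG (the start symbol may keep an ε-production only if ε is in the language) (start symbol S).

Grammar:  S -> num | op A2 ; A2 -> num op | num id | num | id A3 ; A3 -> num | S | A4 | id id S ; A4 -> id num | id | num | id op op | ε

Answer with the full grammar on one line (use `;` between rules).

S -> num | op A2; A2 -> num op | num id | num | id A3 | id; A3 -> num | S | A4 | id id S; A4 -> id num | id | num | id op op

The nullable symbols are {A3, A4}.
ε ∉ L(G), so no ε-production is kept.
For each production, add variants omitting each subset of nullable occurrences: A2 → id A3 gives id A3 | id.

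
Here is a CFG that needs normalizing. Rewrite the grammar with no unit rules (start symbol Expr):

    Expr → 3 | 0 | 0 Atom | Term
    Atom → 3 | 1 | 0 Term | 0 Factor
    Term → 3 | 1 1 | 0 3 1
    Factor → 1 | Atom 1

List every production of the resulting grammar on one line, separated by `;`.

Expr → 3 | 1 1 | 0 3 1 | 0 | 0 Atom; Atom → 3 | 1 | 0 Term | 0 Factor; Term → 3 | 1 1 | 0 3 1; Factor → 1 | Atom 1

Unit pairs: Expr ⇒* {Term}.
For each unit pair (A, B), copy every non-unit production of B to A, then drop all unit productions.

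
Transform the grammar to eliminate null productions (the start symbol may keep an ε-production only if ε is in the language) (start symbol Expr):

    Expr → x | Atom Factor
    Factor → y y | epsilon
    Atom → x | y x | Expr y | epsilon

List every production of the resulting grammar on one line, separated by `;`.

Nullable set = {Atom, Expr, Factor}.
ε ∈ L(G) since Expr is nullable, so keep Expr → ε.
Add the nullable-subset variants: Expr → Atom Factor gives Atom Factor | Atom | Factor. Atom → Expr y gives Expr y | y.

Expr → x | Atom Factor | Atom | Factor | ε; Factor → y y; Atom → x | y x | Expr y | y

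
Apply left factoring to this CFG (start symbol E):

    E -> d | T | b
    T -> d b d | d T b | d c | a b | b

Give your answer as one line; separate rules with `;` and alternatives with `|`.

E -> d | T | b; T -> a b | b | d T'; T' -> b d | T b | c

T has alternatives sharing prefix 'd': factor to T → d T' with T' → b d | T b | c.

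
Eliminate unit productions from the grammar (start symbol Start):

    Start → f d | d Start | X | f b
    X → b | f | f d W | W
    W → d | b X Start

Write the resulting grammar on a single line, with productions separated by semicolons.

Unit pairs: Start ⇒* {W, X}; X ⇒* {W}.
Replace each nonterminal's rules with the union of the non-unit rules of every nonterminal it unit-derives.

Start → f d | d Start | f b | b | f | f d W | d | b X Start; X → b | f | f d W | d | b X Start; W → d | b X Start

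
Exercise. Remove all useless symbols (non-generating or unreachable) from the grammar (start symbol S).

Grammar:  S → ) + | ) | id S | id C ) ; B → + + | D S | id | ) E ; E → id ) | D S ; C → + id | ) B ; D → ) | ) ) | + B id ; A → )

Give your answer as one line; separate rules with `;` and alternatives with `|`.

S → ) + | ) | id S | id C ); B → + + | D S | id | ) E; E → id ) | D S; C → + id | ) B; D → ) | ) ) | + B id

Generating nonterminals: {A, B, C, D, E, S}.
Reachable from S after that: {B, C, D, E, S}.
Removed useless symbols: {A} and every production mentioning them.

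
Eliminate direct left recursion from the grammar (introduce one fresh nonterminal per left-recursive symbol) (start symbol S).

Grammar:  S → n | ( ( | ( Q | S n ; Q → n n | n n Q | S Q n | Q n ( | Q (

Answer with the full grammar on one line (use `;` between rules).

Left recursion appears on S, Q.
For S: α = {n}, β = {n, ( (, ( Q}. Rewrite as S → β S' and S' → α S' | ε.
For Q: α = {n (, (}, β = {n n, n n Q, S Q n}. Rewrite as Q → β Q' and Q' → α Q' | ε.

S → n S' | ( ( S' | ( Q S'; Q → n n Q' | n n Q Q' | S Q n Q'; S' → n S' | ε; Q' → n ( Q' | ( Q' | ε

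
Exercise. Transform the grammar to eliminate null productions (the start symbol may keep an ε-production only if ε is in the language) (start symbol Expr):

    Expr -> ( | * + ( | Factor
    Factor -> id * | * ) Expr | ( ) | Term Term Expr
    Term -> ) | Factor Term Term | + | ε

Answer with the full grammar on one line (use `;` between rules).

Expr -> ( | * + ( | Factor; Factor -> id * | * ) Expr | ( ) | Term Term Expr | Term Expr | Expr; Term -> ) | Factor Term Term | Factor Term | Factor | +

Nullable nonterminals: {Term}.
ε ∉ L(G), so no ε-production is kept.
Add the nullable-subset variants: Factor → Term Term Expr gives Term Term Expr | Term Expr | Expr. Term → Factor Term Term gives Factor Term Term | Factor Term | Factor.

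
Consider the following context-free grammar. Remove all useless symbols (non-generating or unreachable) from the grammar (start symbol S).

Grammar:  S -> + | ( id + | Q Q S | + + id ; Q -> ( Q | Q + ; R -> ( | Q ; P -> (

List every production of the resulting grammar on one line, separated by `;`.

S -> + | ( id + | + + id

Generating nonterminals: {P, R, S}.
Reachable from S after that: {S}.
Removed useless symbols: {P, Q, R} and every production mentioning them.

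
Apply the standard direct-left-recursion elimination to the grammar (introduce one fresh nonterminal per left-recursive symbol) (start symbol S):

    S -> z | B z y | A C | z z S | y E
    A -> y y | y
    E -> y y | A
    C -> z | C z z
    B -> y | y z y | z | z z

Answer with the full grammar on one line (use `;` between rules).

S -> z | B z y | A C | z z S | y E; A -> y y | y; E -> y y | A; C -> z C'; B -> y | y z y | z | z z; C' -> z z C' | ε

Directly left-recursive nonterminal: C.
For C: α = {z z}, β = {z}. Rewrite as C → β C' and C' → α C' | ε.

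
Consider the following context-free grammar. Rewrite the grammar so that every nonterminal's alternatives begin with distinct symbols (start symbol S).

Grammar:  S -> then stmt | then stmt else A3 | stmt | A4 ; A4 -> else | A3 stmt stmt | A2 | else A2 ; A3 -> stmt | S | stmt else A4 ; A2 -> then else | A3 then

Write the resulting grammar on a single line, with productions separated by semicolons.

S -> stmt | A4 | then stmt S'; A4 -> A3 stmt stmt | A2 | else A4'; A3 -> S | stmt A3'; A2 -> then else | A3 then; S' -> eps | else A3; A4' -> eps | A2; A3' -> eps | else A4

S has alternatives sharing prefix 'then stmt': factor to S → then stmt S' with S' → ε | else A3.
A4 has alternatives sharing prefix 'else': factor to A4 → else A4' with A4' → ε | A2.
A3 has alternatives sharing prefix 'stmt': factor to A3 → stmt A3' with A3' → ε | else A4.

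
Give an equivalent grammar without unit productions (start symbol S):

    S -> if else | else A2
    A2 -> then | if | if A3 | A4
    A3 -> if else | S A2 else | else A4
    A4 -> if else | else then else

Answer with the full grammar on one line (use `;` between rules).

Unit pairs: A2 ⇒* {A4}.
For each unit pair (A, B), copy every non-unit production of B to A, then drop all unit productions.

S -> if else | else A2; A2 -> if else | else then else | then | if | if A3; A3 -> if else | S A2 else | else A4; A4 -> if else | else then else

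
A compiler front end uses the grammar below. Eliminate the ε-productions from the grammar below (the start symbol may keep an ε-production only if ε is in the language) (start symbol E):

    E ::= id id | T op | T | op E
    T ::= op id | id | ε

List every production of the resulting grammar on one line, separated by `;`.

Nullable set = {E, T}.
ε ∈ L(G) since E is nullable, so keep E → ε.
Add the nullable-subset variants: E → T op gives T op | op.

E ::= id id | T op | op | T | op E | ε; T ::= op id | id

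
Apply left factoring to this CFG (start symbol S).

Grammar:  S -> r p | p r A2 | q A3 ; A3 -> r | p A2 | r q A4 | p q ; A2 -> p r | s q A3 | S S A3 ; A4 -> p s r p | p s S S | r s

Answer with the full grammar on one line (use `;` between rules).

S -> r p | p r A2 | q A3; A3 -> r A3' | p A3''; A2 -> p r | s q A3 | S S A3; A4 -> r s | p s A4'; A3' -> ε | q A4; A3'' -> A2 | q; A4' -> r p | S S

A3 has alternatives sharing prefix 'r': factor to A3 → r A3' with A3' → ε | q A4.
A3 has alternatives sharing prefix 'p': factor to A3 → p A3'' with A3'' → A2 | q.
A4 has alternatives sharing prefix 'p s': factor to A4 → p s A4' with A4' → r p | S S.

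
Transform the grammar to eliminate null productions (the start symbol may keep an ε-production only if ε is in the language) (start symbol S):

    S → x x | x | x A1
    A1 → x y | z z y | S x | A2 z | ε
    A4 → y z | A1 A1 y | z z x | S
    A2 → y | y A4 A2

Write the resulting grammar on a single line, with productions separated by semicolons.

S → x x | x | x A1; A1 → x y | z z y | S x | A2 z; A4 → y z | A1 A1 y | A1 y | y | z z x | S; A2 → y | y A4 A2

Nullable nonterminals: {A1}.
ε ∉ L(G), so no ε-production is kept.
Add the nullable-subset variants: A4 → A1 A1 y gives A1 A1 y | A1 y | y.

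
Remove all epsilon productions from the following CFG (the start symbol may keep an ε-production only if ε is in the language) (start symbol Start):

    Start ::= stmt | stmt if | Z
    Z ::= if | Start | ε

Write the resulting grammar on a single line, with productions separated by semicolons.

Start ::= stmt | stmt if | Z | ε; Z ::= if | Start

The nullable symbols are {Start, Z}.
ε ∈ L(G) since Start is nullable, so keep Start → ε.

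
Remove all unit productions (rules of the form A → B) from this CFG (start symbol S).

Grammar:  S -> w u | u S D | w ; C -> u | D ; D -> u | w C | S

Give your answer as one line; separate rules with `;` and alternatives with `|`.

S -> w u | u S D | w; C -> w u | u S D | w | u | w C; D -> w u | u S D | w | u | w C

Unit pairs: C ⇒* {D, S}; D ⇒* {S}.
For each unit pair (A, B), copy every non-unit production of B to A, then drop all unit productions.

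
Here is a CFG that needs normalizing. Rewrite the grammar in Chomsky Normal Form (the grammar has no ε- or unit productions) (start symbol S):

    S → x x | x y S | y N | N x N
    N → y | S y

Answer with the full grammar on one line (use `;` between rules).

S → X1 X1 | X1 Y1 | X2 N | N Y2; N → y | S X2; X1 → x; X2 → y; Y1 → X2 S; Y2 → X1 N

Introduce a nonterminal for each terminal appearing in a rule of length ≥ 2: X1 → x, X2 → y.
Binarize each right-hand side of length ≥ 3 by chaining fresh nonterminals (Y1, Y2, …): affected rules were S → X1 X2 S; S → N X1 N.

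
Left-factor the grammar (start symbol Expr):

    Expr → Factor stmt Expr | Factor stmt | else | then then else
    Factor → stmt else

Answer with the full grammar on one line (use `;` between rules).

Expr has alternatives sharing prefix 'Factor stmt': factor to Expr → Factor stmt Expr1 with Expr1 → Expr | ε.

Expr → else | then then else | Factor stmt Expr1; Factor → stmt else; Expr1 → Expr | eps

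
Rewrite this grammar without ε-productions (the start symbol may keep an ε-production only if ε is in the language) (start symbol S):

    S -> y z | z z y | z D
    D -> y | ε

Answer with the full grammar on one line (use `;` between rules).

S -> y z | z z y | z D | z; D -> y

Nullable set = {D}.
ε ∉ L(G), so no ε-production is kept.
Add the nullable-subset variants: S → z D gives z D | z.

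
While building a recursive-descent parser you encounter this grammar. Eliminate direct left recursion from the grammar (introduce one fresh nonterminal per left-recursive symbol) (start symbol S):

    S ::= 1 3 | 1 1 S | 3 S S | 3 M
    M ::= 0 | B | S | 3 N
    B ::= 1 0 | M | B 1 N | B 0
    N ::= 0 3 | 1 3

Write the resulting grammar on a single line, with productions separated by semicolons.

S ::= 1 3 | 1 1 S | 3 S S | 3 M; M ::= 0 | B | S | 3 N; B ::= 1 0 B' | M B'; N ::= 0 3 | 1 3; B' ::= 1 N B' | 0 B' | ε

B is directly left-recursive.
For B: α = {1 N, 0}, β = {1 0, M}. Rewrite as B → β B' and B' → α B' | ε.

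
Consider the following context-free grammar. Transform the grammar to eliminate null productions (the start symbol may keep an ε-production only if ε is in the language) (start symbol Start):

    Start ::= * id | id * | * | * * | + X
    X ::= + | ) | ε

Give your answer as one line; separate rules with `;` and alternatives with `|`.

The nullable symbols are {X}.
ε ∉ L(G), so no ε-production is kept.
Add the nullable-subset variants: Start → + X gives + X | +.

Start ::= * id | id * | * | * * | + X | +; X ::= + | )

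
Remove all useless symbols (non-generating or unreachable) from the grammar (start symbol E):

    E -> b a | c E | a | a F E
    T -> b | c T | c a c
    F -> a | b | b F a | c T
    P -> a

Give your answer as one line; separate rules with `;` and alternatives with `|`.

Generating nonterminals: {E, F, P, T}.
Reachable from E after that: {E, F, T}.
Removed useless symbols: {P} and every production mentioning them.

E -> b a | c E | a | a F E; T -> b | c T | c a c; F -> a | b | b F a | c T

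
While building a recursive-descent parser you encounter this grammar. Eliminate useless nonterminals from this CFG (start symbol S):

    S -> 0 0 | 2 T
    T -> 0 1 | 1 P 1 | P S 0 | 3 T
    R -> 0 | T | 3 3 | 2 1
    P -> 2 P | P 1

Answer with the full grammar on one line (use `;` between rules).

Generating nonterminals: {R, S, T}.
Reachable from S after that: {S, T}.
Removed useless symbols: {P, R} and every production mentioning them.

S -> 0 0 | 2 T; T -> 0 1 | 3 T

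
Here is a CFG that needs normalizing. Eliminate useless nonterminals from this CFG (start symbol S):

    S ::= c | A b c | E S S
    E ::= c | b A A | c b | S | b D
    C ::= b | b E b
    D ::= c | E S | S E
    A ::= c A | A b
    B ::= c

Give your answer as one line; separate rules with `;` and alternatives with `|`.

Generating nonterminals: {B, C, D, E, S}.
Reachable from S after that: {D, E, S}.
Removed useless symbols: {A, B, C} and every production mentioning them.

S ::= c | E S S; E ::= c | c b | S | b D; D ::= c | E S | S E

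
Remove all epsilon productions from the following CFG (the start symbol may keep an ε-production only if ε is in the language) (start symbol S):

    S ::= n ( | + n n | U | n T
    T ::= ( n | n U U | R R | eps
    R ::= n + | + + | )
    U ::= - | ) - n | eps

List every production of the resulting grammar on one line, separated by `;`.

The nullable symbols are {S, T, U}.
ε ∈ L(G) since S is nullable, so keep S → ε.
For each production, add variants omitting each subset of nullable occurrences: S → n T gives n T | n. T → n U U gives n U U | n U | n.

S ::= n ( | + n n | U | n T | n | ε; T ::= ( n | n U U | n U | n | R R; R ::= n + | + + | ); U ::= - | ) - n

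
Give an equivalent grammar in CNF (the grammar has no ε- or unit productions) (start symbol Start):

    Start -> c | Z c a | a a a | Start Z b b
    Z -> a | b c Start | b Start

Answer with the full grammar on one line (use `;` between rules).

Introduce a nonterminal for each terminal appearing in a rule of length ≥ 2: X1 → c, X2 → a, X3 → b.
Binarize each right-hand side of length ≥ 3 by chaining fresh nonterminals (Y1, Y2, …): affected rules were Start → Z X1 X2; Start → X2 X2 X2; Start → Start Z X3 X3; Z → X3 X1 Start.

Start -> c | Z Y1 | X2 Y2 | Start Y3; Z -> a | X3 Y5 | X3 Start; X1 -> c; X2 -> a; X3 -> b; Y1 -> X1 X2; Y2 -> X2 X2; Y3 -> Z Y4; Y4 -> X3 X3; Y5 -> X1 Start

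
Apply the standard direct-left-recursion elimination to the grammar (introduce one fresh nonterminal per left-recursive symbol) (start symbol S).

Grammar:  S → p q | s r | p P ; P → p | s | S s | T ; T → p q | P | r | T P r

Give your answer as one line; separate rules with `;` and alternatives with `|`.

Directly left-recursive nonterminal: T.
For T: α = {P r}, β = {p q, P, r}. Rewrite as T → β T' and T' → α T' | ε.

S → p q | s r | p P; P → p | s | S s | T; T → p q T' | P T' | r T'; T' → P r T' | epsilon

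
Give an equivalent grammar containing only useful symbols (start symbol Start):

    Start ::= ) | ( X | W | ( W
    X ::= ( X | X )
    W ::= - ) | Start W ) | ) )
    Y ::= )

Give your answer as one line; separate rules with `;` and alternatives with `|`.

Generating nonterminals: {Start, W, Y}.
Reachable from Start after that: {Start, W}.
Removed useless symbols: {X, Y} and every production mentioning them.

Start ::= ) | W | ( W; W ::= - ) | Start W ) | ) )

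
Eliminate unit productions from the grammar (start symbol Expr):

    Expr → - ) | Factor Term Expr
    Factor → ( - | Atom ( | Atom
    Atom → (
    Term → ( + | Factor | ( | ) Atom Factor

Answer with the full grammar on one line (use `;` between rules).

Unit pairs: Factor ⇒* {Atom}; Term ⇒* {Atom, Factor}.
For every A with A ⇒* B via unit rules, add B's non-unit alternatives to A; then delete every rule of the form X → Y.

Expr → - ) | Factor Term Expr; Factor → ( | ( - | Atom (; Atom → (; Term → ( + | ( | ) Atom Factor | ( - | Atom (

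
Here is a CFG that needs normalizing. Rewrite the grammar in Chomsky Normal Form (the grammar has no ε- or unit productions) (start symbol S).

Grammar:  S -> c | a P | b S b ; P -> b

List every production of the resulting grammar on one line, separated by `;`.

Introduce a nonterminal for each terminal appearing in a rule of length ≥ 2: X1 → a, X2 → b.
Binarize each right-hand side of length ≥ 3 by chaining fresh nonterminals (Y1, Y2, …): affected rules were S → X2 S X2.

S -> c | X1 P | X2 Y1; P -> b; X1 -> a; X2 -> b; Y1 -> S X2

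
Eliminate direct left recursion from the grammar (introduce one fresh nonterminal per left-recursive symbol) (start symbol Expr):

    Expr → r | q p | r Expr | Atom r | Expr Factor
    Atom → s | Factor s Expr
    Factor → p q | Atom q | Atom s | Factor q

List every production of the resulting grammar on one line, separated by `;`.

Expr → r Expr1 | q p Expr1 | r Expr Expr1 | Atom r Expr1; Atom → s | Factor s Expr; Factor → p q Factor1 | Atom q Factor1 | Atom s Factor1; Expr1 → Factor Expr1 | epsilon; Factor1 → q Factor1 | epsilon

Directly left-recursive nonterminals: Expr, Factor.
For Expr: α = {Factor}, β = {r, q p, r Expr, Atom r}. Rewrite as Expr → β Expr1 and Expr1 → α Expr1 | ε.
For Factor: α = {q}, β = {p q, Atom q, Atom s}. Rewrite as Factor → β Factor1 and Factor1 → α Factor1 | ε.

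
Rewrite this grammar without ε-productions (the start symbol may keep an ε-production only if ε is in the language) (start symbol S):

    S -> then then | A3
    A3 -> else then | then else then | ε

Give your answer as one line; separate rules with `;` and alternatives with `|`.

Nullable set = {A3, S}.
ε ∈ L(G) since S is nullable, so keep S → ε.

S -> then then | A3 | ε; A3 -> else then | then else then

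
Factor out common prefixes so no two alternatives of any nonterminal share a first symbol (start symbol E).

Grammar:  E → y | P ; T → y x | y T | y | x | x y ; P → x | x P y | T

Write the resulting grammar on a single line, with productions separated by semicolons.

T has alternatives sharing prefix 'y': factor to T → y T' with T' → x | T | ε.
T has alternatives sharing prefix 'x': factor to T → x T'' with T'' → ε | y.
P has alternatives sharing prefix 'x': factor to P → x P' with P' → ε | P y.

E → y | P; T → y T' | x T''; P → T | x P'; T' → x | T | ε; T'' → ε | y; P' → ε | P y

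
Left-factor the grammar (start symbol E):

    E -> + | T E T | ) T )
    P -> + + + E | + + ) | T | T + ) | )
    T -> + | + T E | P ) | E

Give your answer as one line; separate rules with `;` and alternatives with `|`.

E -> + | T E T | ) T ); P -> ) | + + P' | T P''; T -> P ) | E | + T'; P' -> + E | ); P'' -> epsilon | + ); T' -> epsilon | T E

P has alternatives sharing prefix '+ +': factor to P → + + P' with P' → + E | ).
P has alternatives sharing prefix 'T': factor to P → T P'' with P'' → ε | + ).
T has alternatives sharing prefix '+': factor to T → + T' with T' → ε | T E.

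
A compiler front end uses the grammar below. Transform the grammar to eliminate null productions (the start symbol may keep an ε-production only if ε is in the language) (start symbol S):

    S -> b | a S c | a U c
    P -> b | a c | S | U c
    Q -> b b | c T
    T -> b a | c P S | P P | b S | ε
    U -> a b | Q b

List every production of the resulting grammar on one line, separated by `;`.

S -> b | a S c | a U c; P -> b | a c | S | U c; Q -> b b | c T | c; T -> b a | c P S | P P | b S; U -> a b | Q b

Nullable set = {T}.
ε ∉ L(G), so no ε-production is kept.
Add the nullable-subset variants: Q → c T gives c T | c.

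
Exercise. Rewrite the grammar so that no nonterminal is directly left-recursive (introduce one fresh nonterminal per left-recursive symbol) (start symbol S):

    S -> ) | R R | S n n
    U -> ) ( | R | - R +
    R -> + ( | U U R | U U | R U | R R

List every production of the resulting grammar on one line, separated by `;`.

S -> ) S' | R R S'; U -> ) ( | R | - R +; R -> + ( R' | U U R R' | U U R'; S' -> n n S' | ε; R' -> U R' | R R' | ε

Directly left-recursive nonterminals: S, R.
For S: α = {n n}, β = {), R R}. Rewrite as S → β S' and S' → α S' | ε.
For R: α = {U, R}, β = {+ (, U U R, U U}. Rewrite as R → β R' and R' → α R' | ε.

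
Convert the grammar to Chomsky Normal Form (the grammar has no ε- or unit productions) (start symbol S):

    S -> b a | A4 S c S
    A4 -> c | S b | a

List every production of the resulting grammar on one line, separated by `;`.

S -> X1 X2 | A4 Y1; A4 -> c | S X1 | a; X1 -> b; X2 -> a; X3 -> c; Y1 -> S Y2; Y2 -> X3 S

Introduce a nonterminal for each terminal appearing in a rule of length ≥ 2: X1 → b, X2 → a, X3 → c.
Binarize each right-hand side of length ≥ 3 by chaining fresh nonterminals (Y1, Y2, …): affected rules were S → A4 S X3 S.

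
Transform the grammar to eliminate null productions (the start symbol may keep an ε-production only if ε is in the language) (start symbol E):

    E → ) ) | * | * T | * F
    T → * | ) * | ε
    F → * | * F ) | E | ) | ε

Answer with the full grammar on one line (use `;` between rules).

Nullable set = {F, T}.
ε ∉ L(G), so no ε-production is kept.
Add the nullable-subset variants: F → * F ) gives * F ) | * ).

E → ) ) | * | * T | * F; T → * | ) *; F → * | * F ) | * ) | E | )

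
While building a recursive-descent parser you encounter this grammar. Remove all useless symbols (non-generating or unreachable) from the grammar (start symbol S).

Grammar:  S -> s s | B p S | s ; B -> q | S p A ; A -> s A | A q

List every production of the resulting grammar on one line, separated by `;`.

S -> s s | B p S | s; B -> q

Generating nonterminals: {B, S}.
Reachable from S after that: {B, S}.
Removed useless symbols: {A} and every production mentioning them.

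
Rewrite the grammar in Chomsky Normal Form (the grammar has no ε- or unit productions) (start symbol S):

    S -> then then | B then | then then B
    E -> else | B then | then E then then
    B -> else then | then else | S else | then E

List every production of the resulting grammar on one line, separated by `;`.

Introduce a nonterminal for each terminal appearing in a rule of length ≥ 2: X1 → then, X2 → else.
Binarize each right-hand side of length ≥ 3 by chaining fresh nonterminals (Y1, Y2, …): affected rules were S → X1 X1 B; E → X1 E X1 X1.

S -> X1 X1 | B X1 | X1 Y1; E -> else | B X1 | X1 Y2; B -> X2 X1 | X1 X2 | S X2 | X1 E; X1 -> then; X2 -> else; Y1 -> X1 B; Y2 -> E Y3; Y3 -> X1 X1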